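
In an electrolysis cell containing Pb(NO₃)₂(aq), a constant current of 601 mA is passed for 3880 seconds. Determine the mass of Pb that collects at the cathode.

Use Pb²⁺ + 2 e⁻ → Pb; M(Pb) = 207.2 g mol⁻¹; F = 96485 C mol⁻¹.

Q = I·t = 0.6010 A × 3880.0 s = 2332 C.
n(e⁻) = Q/F = 2332 / 96485 = 0.02417 mol.
Pb²⁺ + 2 e⁻ → Pb, so n(Pb) = n(e⁻)/2 = 0.01208 mol.
m = n·M = 0.01208 × 207.2 = 2.50 g.

2.50 g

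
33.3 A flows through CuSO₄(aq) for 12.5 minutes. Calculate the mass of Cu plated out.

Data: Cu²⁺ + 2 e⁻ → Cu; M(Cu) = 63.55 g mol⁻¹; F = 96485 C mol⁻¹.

8.22 g

Q = I·t = 33.30 A × 750.00 s = 24980 C.
n(e⁻) = Q/F = 24980 / 96485 = 0.2588 mol.
Cu²⁺ + 2 e⁻ → Cu, so n(Cu) = n(e⁻)/2 = 0.1294 mol.
m = n·M = 0.1294 × 63.55 = 8.22 g.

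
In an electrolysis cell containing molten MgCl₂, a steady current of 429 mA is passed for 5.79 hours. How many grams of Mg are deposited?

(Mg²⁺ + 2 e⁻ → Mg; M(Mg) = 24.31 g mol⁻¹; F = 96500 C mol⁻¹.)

Q = I·t = 0.4290 A × 20844 s = 8942 C.
n(e⁻) = Q/F = 8942 / 96500 = 0.09266 mol.
Mg²⁺ + 2 e⁻ → Mg, so n(Mg) = n(e⁻)/2 = 0.04633 mol.
m = n·M = 0.04633 × 24.31 = 1.13 g.

1.13 g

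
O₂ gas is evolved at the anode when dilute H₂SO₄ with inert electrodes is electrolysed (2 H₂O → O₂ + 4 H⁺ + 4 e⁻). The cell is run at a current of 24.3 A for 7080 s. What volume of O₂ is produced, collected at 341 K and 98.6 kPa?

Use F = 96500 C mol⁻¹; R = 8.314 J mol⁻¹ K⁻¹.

12.8 L

Q = I·t = 24.30 A × 7080.0 s = 172000 C.
n(e⁻) = Q/F = 172000 / 96500 = 1.783 mol.
4 electrons are transferred per O₂ molecule, so n(O₂) = 1.783 / 4 = 0.4457 mol.
V = nRT/P = (0.4457 × 8.314 × 341) / (98.6 × 10³ Pa) = 0.0128 m³ = 12.8 L.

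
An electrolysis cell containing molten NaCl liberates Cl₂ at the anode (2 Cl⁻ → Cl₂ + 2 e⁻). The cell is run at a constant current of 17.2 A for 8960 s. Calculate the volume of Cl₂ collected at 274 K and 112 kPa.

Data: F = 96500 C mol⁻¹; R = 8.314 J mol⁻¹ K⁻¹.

Q = I·t = 17.20 A × 8960.0 s = 154100 C.
n(e⁻) = Q/F = 154100 / 96500 = 1.597 mol.
2 electrons are transferred per Cl₂ molecule, so n(Cl₂) = 1.597 / 2 = 0.7985 mol.
V = nRT/P = (0.7985 × 8.314 × 274) / (112 × 10³ Pa) = 0.0162 m³ = 16.2 L.

16.2 L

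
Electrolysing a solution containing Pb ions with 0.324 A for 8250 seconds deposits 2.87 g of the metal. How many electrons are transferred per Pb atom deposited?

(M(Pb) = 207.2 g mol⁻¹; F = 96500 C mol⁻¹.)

2

Q = I·t = 0.3240 A × 8250.0 s = 2673 C, so n(e⁻) = 2673/96500 = 0.02770 mol.
n(Pb) deposited = 2.87 / 207.2 = 0.01385 mol.
Electrons per atom = n(e⁻)/n(Pb) = 0.02770 / 0.01385 = 2.00 ≈ 2, so the ion is Pb²⁺.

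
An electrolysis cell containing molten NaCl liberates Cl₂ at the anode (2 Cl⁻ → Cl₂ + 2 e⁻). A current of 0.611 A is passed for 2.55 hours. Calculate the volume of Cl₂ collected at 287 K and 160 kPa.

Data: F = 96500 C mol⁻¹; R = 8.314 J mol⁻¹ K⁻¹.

0.433 L

Q = I·t = 0.6110 A × 9180.0 s = 5609 C.
n(e⁻) = Q/F = 5609 / 96500 = 0.05812 mol.
2 electrons are transferred per Cl₂ molecule, so n(Cl₂) = 0.05812 / 2 = 0.02906 mol.
V = nRT/P = (0.02906 × 8.314 × 287) / (160 × 10³ Pa) = 4.33 × 10⁻⁴ m³ = 0.433 L.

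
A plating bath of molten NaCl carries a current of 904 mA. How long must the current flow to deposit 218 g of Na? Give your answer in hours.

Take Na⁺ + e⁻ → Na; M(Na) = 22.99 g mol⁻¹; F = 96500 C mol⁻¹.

n(Na) = m/M = 218 / 22.99 = 9.482 mol.
Each Na atom requires 1 electron, so n(e⁻) = 1 × 9.482 = 9.482 mol.
Q = n(e⁻)·F = 9.482 × 96500 = 915100 C.
t = Q/I = 915100 / 0.9040 A = 1012000 s = 281 h.

281 h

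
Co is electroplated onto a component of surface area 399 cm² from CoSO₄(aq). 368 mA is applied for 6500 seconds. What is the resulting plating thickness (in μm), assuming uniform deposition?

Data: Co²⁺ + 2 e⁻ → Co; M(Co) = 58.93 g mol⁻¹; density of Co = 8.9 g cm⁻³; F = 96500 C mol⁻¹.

2.06 μm

Q = I·t = 0.3680 × 6500.0 = 2392 C; n(e⁻) = 0.02479 mol.
n(Co) = n(e⁻)/2 = 0.01239 mol, so m = 0.01239 × 58.93 = 0.7304 g.
Volume = m/ρ = 0.7304 / 8.9 = 0.08206 cm³.
Thickness = V/A = 0.08206 / 399 = 2.06 × 10⁻⁴ cm = 2.06 μm.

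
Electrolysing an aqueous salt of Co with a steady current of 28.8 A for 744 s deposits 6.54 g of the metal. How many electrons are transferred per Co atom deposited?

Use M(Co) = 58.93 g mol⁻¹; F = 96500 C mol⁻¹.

2

Q = I·t = 28.80 A × 744.00 s = 21430 C, so n(e⁻) = 21430/96500 = 0.2220 mol.
n(Co) deposited = 6.54 / 58.93 = 0.1110 mol.
Electrons per atom = n(e⁻)/n(Co) = 0.2220 / 0.1110 = 2.00 ≈ 2, so the ion is Co²⁺.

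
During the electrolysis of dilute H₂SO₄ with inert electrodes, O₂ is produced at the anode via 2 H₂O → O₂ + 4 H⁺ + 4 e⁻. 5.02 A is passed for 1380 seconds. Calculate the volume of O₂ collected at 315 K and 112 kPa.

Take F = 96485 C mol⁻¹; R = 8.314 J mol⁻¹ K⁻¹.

Q = I·t = 5.020 A × 1380.0 s = 6928 C.
n(e⁻) = Q/F = 6928 / 96485 = 0.07180 mol.
4 electrons are transferred per O₂ molecule, so n(O₂) = 0.07180 / 4 = 0.01795 mol.
V = nRT/P = (0.01795 × 8.314 × 315) / (112 × 10³ Pa) = 4.20 × 10⁻⁴ m³ = 0.420 L.

0.420 L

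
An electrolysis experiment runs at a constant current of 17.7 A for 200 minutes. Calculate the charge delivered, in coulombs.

2.12 × 10⁵ C

Q = I·t = 17.70 A × 12000 s = 2.12 × 10⁵ C.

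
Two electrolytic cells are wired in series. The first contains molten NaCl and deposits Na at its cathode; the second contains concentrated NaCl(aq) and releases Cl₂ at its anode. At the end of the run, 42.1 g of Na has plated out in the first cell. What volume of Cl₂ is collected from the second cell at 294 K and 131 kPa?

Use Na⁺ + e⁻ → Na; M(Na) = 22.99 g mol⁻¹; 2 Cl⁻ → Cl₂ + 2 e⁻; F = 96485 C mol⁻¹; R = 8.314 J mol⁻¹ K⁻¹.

n(Na) = 42.1 / 22.99 = 1.831 mol, so n(e⁻) = 1 × 1.831 = 1.831 mol.
The cells are in series, so the same 1.831 mol of electrons passes through the second cell.
2 Cl⁻ → Cl₂ + 2 e⁻ — 2 mol e⁻ per mol Cl₂, so n(Cl₂) = 1.831/2 = 0.9156 mol.
V = nRT/P = (0.9156 × 8.314 × 294) / (131 × 10³) = 0.0171 m³ = 17.1 L.

17.1 L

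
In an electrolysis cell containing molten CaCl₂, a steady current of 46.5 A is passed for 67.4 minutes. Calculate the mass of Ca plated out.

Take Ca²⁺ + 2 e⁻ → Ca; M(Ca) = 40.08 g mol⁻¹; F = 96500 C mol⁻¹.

39.1 g

Q = I·t = 46.50 A × 4044.0 s = 188000 C.
n(e⁻) = Q/F = 188000 / 96500 = 1.949 mol.
Ca²⁺ + 2 e⁻ → Ca, so n(Ca) = n(e⁻)/2 = 0.9743 mol.
m = n·M = 0.9743 × 40.08 = 39.1 g.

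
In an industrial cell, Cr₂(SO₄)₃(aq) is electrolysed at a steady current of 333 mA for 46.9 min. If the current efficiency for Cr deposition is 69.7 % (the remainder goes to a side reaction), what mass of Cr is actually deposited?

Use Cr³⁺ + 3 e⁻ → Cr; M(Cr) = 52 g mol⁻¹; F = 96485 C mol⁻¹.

Q = I·t = 0.3330 × 2814.0 = 937.1 C.
n(e⁻) = 937.1/96485 = 0.009712 mol; theoretically n(Cr) = 0.009712/3 = 0.003237 mol, m_theo = 0.1683 g.
At 69.7 % efficiency, m_actual = 0.697 × 0.1683 = 0.117 g.

0.117 g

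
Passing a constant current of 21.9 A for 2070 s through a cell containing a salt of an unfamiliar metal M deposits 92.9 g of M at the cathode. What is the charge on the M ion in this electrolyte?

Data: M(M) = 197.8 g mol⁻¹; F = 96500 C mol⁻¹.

Q = I·t = 21.90 A × 2070.0 s = 45330 C, so n(e⁻) = 45330/96500 = 0.4698 mol.
n(M) deposited = 92.9 / 197.8 = 0.4697 mol.
Electrons per atom = n(e⁻)/n(M) = 0.4698 / 0.4697 = 1.00 ≈ 1, so the ion is M⁺.

+1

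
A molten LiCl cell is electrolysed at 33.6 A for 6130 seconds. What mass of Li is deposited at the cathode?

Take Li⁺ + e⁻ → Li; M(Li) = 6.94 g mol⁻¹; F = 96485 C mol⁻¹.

Q = I·t = 33.60 A × 6130.0 s = 206000 C.
n(e⁻) = Q/F = 206000 / 96485 = 2.135 mol.
Li⁺ + e⁻ → Li, so n(Li) = n(e⁻)/1 = 2.135 mol.
m = n·M = 2.135 × 6.94 = 14.8 g.

14.8 g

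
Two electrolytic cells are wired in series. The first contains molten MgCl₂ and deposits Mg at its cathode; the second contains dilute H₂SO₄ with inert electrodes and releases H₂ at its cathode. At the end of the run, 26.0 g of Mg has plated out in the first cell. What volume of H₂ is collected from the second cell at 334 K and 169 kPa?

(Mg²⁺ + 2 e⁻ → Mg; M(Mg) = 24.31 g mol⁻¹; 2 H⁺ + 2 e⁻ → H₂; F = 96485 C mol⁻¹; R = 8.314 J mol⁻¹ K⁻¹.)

17.6 L

n(Mg) = 26.0 / 24.31 = 1.070 mol, so n(e⁻) = 2 × 1.070 = 2.139 mol.
The cells are in series, so the same 2.139 mol of electrons passes through the second cell.
2 H⁺ + 2 e⁻ → H₂ — 2 mol e⁻ per mol H₂, so n(H₂) = 2.139/2 = 1.070 mol.
V = nRT/P = (1.070 × 8.314 × 334) / (169 × 10³) = 0.0176 m³ = 17.6 L.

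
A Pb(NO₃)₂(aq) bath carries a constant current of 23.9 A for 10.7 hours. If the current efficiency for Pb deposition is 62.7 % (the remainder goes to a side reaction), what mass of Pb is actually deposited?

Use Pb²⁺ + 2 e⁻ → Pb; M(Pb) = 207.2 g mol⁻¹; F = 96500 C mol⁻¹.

620 g

Q = I·t = 23.90 × 38520 = 920600 C.
n(e⁻) = 920600/96500 = 9.540 mol; theoretically n(Pb) = 9.540/2 = 4.770 mol, m_theo = 988.4 g.
At 62.7 % efficiency, m_actual = 0.627 × 988.4 = 620 g.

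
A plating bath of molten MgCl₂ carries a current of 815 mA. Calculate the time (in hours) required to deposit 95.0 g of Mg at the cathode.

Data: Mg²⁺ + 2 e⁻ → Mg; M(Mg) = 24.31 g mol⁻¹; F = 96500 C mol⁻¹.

n(Mg) = m/M = 95.0 / 24.31 = 3.908 mol.
Each Mg atom requires 2 electrons, so n(e⁻) = 2 × 3.908 = 7.816 mol.
Q = n(e⁻)·F = 7.816 × 96500 = 754200 C.
t = Q/I = 754200 / 0.8150 A = 925400 s = 257 h.

257 h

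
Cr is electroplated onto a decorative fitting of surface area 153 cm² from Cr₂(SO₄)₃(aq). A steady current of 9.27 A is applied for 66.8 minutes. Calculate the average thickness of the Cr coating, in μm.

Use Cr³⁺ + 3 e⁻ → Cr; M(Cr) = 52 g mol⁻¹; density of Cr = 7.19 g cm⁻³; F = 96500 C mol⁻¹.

60.7 μm

Q = I·t = 9.270 × 4008.0 = 37150 C; n(e⁻) = 0.3850 mol.
n(Cr) = n(e⁻)/3 = 0.1283 mol, so m = 0.1283 × 52 = 6.674 g.
Volume = m/ρ = 6.674 / 7.19 = 0.9282 cm³.
Thickness = V/A = 0.9282 / 153 = 0.00607 cm = 60.7 μm.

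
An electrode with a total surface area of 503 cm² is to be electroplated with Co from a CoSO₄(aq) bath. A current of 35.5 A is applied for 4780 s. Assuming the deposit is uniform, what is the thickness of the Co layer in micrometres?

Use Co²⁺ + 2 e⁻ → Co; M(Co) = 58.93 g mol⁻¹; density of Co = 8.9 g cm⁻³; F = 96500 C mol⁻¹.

Q = I·t = 35.50 × 4780.0 = 169700 C; n(e⁻) = 1.758 mol.
n(Co) = n(e⁻)/2 = 0.8792 mol, so m = 0.8792 × 58.93 = 51.81 g.
Volume = m/ρ = 51.81 / 8.9 = 5.822 cm³.
Thickness = V/A = 5.822 / 503 = 0.0116 cm = 116 μm.

116 μm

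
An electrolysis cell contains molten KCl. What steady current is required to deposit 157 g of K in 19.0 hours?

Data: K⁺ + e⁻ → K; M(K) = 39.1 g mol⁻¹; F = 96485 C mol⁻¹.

n(K) = 157 / 39.1 = 4.015 mol.
n(e⁻) = 1 × 4.015 = 4.015 mol.
Q = n(e⁻)·F = 4.015 × 96485 = 387400 C.
I = Q/t = 387400 / 68400 s = 5.66 A.

5.66 A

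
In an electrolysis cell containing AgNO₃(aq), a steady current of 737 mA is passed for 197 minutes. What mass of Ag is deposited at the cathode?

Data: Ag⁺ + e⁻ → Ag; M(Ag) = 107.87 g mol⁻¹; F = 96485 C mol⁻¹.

9.74 g

Q = I·t = 0.7370 A × 11820 s = 8711 C.
n(e⁻) = Q/F = 8711 / 96485 = 0.09029 mol.
Ag⁺ + e⁻ → Ag, so n(Ag) = n(e⁻)/1 = 0.09029 mol.
m = n·M = 0.09029 × 107.87 = 9.74 g.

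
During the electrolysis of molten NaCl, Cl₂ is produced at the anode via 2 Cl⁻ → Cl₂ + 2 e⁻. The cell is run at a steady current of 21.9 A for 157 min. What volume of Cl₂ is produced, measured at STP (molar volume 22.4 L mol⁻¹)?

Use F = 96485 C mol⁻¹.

23.9 L

Q = I·t = 21.90 A × 9420.0 s = 206300 C.
n(e⁻) = Q/F = 206300 / 96485 = 2.138 mol.
2 electrons are transferred per Cl₂ molecule, so n(Cl₂) = 2.138 / 2 = 1.069 mol.
V = n × V_m = 1.069 × 22.4 = 23.9 L.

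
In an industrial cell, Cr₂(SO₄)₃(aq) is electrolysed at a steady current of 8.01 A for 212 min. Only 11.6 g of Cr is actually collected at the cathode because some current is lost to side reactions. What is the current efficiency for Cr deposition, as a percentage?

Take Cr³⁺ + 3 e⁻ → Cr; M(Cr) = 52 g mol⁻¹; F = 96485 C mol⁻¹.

Q = I·t = 8.010 × 12720 = 101900 C; n(e⁻) = 101900/96485 = 1.056 mol.
Theoretical n(Cr) = n(e⁻)/3 = 0.3520 mol, i.e. m_theo = 0.3520 × 52 = 18.30 g.
Efficiency = m_actual / m_theo = 11.6 / 18.30 = 63.4 %.

63.4 %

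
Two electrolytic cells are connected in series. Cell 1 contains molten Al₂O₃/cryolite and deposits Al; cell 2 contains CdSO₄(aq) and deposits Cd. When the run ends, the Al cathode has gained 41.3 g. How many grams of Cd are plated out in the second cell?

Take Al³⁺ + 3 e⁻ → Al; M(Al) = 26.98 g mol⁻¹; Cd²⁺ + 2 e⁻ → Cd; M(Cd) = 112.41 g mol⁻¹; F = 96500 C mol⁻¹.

258 g

n(Al) = 41.3 / 26.98 = 1.531 mol.
Since Al³⁺ + 3 e⁻ → Al, n(e⁻) passed = 3 × 1.531 = 4.592 mol.
Cells in series carry the same charge, so the same 4.592 mol of electrons passes through cell 2.
Cd²⁺ + 2 e⁻ → Cd, so n(Cd) = 4.592 / 2 = 2.296 mol.
m(Cd) = 2.296 × 112.41 = 258 g.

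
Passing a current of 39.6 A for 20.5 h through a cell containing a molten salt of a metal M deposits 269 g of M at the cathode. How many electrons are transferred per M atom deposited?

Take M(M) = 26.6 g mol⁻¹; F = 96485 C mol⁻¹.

Q = I·t = 39.60 A × 73800 s = 2922000 C, so n(e⁻) = 2922000/96485 = 30.29 mol.
n(M) deposited = 269 / 26.6 = 10.11 mol.
Electrons per atom = n(e⁻)/n(M) = 30.29 / 10.11 = 3.00 ≈ 3, so the ion is M³⁺.

3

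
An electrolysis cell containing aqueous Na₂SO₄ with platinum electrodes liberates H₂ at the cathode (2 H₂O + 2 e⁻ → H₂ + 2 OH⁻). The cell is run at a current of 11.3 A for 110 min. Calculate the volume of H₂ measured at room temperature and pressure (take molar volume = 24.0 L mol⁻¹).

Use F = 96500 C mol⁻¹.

9.27 L

Q = I·t = 11.30 A × 6600.0 s = 74580 C.
n(e⁻) = Q/F = 74580 / 96500 = 0.7728 mol.
2 electrons are transferred per H₂ molecule, so n(H₂) = 0.7728 / 2 = 0.3864 mol.
V = n × V_m = 0.3864 × 24.0 = 9.27 L.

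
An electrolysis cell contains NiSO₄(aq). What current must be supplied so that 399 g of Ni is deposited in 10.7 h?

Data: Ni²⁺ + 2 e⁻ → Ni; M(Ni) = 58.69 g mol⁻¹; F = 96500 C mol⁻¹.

34.1 A

n(Ni) = 399 / 58.69 = 6.798 mol.
n(e⁻) = 2 × 6.798 = 13.60 mol.
Q = n(e⁻)·F = 13.60 × 96500 = 1312000 C.
I = Q/t = 1312000 / 38520 s = 34.1 A.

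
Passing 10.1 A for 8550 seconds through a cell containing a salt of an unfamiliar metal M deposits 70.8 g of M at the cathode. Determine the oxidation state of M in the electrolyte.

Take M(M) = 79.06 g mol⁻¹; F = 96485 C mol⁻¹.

+1

Q = I·t = 10.10 A × 8550.0 s = 86360 C, so n(e⁻) = 86360/96485 = 0.8950 mol.
n(M) deposited = 70.8 / 79.06 = 0.8955 mol.
Electrons per atom = n(e⁻)/n(M) = 0.8950 / 0.8955 = 0.999 ≈ 1, so the ion is M⁺.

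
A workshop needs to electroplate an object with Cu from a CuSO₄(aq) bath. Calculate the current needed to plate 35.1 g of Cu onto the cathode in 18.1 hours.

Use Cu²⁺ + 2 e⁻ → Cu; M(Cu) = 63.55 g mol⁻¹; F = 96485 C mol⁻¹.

1.64 A

n(Cu) = 35.1 / 63.55 = 0.5523 mol.
n(e⁻) = 2 × 0.5523 = 1.105 mol.
Q = n(e⁻)·F = 1.105 × 96485 = 106600 C.
I = Q/t = 106600 / 65160 s = 1.64 A.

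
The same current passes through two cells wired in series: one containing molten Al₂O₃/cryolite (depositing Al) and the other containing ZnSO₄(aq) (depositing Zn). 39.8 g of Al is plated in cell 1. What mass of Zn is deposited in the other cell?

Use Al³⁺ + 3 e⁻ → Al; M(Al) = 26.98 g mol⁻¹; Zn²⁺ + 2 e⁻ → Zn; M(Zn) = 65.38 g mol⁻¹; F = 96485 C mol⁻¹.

145 g

n(Al) = 39.8 / 26.98 = 1.475 mol.
Since Al³⁺ + 3 e⁻ → Al, n(e⁻) passed = 3 × 1.475 = 4.426 mol.
Cells in series carry the same charge, so the same 4.426 mol of electrons passes through cell 2.
Zn²⁺ + 2 e⁻ → Zn, so n(Zn) = 4.426 / 2 = 2.213 mol.
m(Zn) = 2.213 × 65.38 = 145 g.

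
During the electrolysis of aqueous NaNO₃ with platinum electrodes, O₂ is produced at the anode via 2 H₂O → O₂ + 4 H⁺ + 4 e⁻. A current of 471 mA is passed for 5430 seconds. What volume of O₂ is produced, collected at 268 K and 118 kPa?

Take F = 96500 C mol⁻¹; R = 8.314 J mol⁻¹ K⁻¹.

0.125 L

Q = I·t = 0.4710 A × 5430.0 s = 2558 C.
n(e⁻) = Q/F = 2558 / 96500 = 0.02650 mol.
4 electrons are transferred per O₂ molecule, so n(O₂) = 0.02650 / 4 = 0.006626 mol.
V = nRT/P = (0.006626 × 8.314 × 268) / (118 × 10³ Pa) = 1.25 × 10⁻⁴ m³ = 0.125 L.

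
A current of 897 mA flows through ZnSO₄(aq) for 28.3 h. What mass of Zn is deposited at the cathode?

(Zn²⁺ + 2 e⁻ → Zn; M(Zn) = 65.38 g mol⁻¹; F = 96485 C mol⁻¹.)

31.0 g

Q = I·t = 0.8970 A × 101880 s = 91390 C.
n(e⁻) = Q/F = 91390 / 96485 = 0.9472 mol.
Zn²⁺ + 2 e⁻ → Zn, so n(Zn) = n(e⁻)/2 = 0.4736 mol.
m = n·M = 0.4736 × 65.38 = 31.0 g.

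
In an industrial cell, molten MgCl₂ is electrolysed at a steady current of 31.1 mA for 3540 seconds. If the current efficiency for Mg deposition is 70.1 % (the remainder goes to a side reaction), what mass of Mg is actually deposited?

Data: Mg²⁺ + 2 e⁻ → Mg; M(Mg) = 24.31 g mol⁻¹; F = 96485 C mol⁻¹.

0.00972 g

Q = I·t = 0.03110 × 3540.0 = 110.1 C.
n(e⁻) = 110.1/96485 = 0.001141 mol; theoretically n(Mg) = 0.001141/2 = 0.0005705 mol, m_theo = 0.01387 g.
At 70.1 % efficiency, m_actual = 0.701 × 0.01387 = 0.00972 g.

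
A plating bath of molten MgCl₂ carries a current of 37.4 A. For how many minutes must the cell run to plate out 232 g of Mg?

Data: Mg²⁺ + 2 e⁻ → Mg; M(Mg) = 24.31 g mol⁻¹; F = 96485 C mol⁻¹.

821 min

n(Mg) = m/M = 232 / 24.31 = 9.543 mol.
Each Mg atom requires 2 electrons, so n(e⁻) = 2 × 9.543 = 19.09 mol.
Q = n(e⁻)·F = 19.09 × 96485 = 1842000 C.
t = Q/I = 1842000 / 37.40 A = 49240 s = 821 min.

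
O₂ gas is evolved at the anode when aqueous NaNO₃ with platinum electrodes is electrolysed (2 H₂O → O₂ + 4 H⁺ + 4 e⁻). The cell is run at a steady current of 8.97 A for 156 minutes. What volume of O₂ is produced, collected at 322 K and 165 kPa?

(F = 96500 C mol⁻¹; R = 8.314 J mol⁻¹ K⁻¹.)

Q = I·t = 8.970 A × 9360.0 s = 83960 C.
n(e⁻) = Q/F = 83960 / 96500 = 0.8700 mol.
4 electrons are transferred per O₂ molecule, so n(O₂) = 0.8700 / 4 = 0.2175 mol.
V = nRT/P = (0.2175 × 8.314 × 322) / (165 × 10³ Pa) = 0.00353 m³ = 3.53 L.

3.53 L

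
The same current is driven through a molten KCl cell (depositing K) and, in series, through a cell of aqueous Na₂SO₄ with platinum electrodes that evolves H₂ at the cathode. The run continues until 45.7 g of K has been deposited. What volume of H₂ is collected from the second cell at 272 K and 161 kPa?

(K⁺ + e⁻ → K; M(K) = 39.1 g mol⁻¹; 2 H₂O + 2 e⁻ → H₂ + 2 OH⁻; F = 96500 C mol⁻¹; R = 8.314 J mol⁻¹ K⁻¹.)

n(K) = 45.7 / 39.1 = 1.169 mol, so n(e⁻) = 1 × 1.169 = 1.169 mol.
The cells are in series, so the same 1.169 mol of electrons passes through the second cell.
2 H₂O + 2 e⁻ → H₂ + 2 OH⁻ — 2 mol e⁻ per mol H₂, so n(H₂) = 1.169/2 = 0.5844 mol.
V = nRT/P = (0.5844 × 8.314 × 272) / (161 × 10³) = 0.00821 m³ = 8.21 L.

8.21 L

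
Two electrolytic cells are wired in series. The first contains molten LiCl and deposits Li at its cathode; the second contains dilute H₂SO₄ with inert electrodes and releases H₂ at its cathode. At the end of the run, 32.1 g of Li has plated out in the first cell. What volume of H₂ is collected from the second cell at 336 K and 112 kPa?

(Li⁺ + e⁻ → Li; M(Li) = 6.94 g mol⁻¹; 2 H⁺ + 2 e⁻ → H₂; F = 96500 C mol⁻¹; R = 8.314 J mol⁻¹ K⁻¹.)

57.7 L

n(Li) = 32.1 / 6.94 = 4.625 mol, so n(e⁻) = 1 × 4.625 = 4.625 mol.
The cells are in series, so the same 4.625 mol of electrons passes through the second cell.
2 H⁺ + 2 e⁻ → H₂ — 2 mol e⁻ per mol H₂, so n(H₂) = 4.625/2 = 2.313 mol.
V = nRT/P = (2.313 × 8.314 × 336) / (112 × 10³) = 0.0577 m³ = 57.7 L.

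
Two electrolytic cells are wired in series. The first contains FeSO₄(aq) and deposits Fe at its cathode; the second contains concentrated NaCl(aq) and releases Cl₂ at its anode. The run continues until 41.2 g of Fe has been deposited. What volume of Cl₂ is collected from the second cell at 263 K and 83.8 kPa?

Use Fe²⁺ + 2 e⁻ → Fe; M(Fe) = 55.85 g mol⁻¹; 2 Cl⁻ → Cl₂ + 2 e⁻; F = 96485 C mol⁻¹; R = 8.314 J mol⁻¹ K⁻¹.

n(Fe) = 41.2 / 55.85 = 0.7377 mol, so n(e⁻) = 2 × 0.7377 = 1.475 mol.
The cells are in series, so the same 1.475 mol of electrons passes through the second cell.
2 Cl⁻ → Cl₂ + 2 e⁻ — 2 mol e⁻ per mol Cl₂, so n(Cl₂) = 1.475/2 = 0.7377 mol.
V = nRT/P = (0.7377 × 8.314 × 263) / (83.8 × 10³) = 0.0192 m³ = 19.2 L.

19.2 L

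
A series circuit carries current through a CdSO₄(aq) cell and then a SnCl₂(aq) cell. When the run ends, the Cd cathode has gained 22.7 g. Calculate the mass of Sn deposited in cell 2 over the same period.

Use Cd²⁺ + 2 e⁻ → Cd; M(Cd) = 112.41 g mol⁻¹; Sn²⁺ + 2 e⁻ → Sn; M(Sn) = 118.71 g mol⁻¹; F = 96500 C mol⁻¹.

n(Cd) = 22.7 / 112.41 = 0.2019 mol.
Since Cd²⁺ + 2 e⁻ → Cd, n(e⁻) passed = 2 × 0.2019 = 0.4039 mol.
Cells in series carry the same charge, so the same 0.4039 mol of electrons passes through cell 2.
Sn²⁺ + 2 e⁻ → Sn, so n(Sn) = 0.4039 / 2 = 0.2019 mol.
m(Sn) = 0.2019 × 118.71 = 24.0 g.

24.0 g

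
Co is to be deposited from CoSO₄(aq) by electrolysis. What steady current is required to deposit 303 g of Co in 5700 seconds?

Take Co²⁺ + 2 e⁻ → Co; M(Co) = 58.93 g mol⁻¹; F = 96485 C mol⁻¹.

174 A

n(Co) = 303 / 58.93 = 5.142 mol.
n(e⁻) = 2 × 5.142 = 10.28 mol.
Q = n(e⁻)·F = 10.28 × 96485 = 992200 C.
I = Q/t = 992200 / 5700.0 s = 174 A.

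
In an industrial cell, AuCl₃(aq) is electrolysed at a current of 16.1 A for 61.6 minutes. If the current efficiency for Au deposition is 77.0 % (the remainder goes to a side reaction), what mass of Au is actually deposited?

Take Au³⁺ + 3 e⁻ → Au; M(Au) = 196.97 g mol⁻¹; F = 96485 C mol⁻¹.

Q = I·t = 16.10 × 3696.0 = 59510 C.
n(e⁻) = 59510/96485 = 0.6167 mol; theoretically n(Au) = 0.6167/3 = 0.2056 mol, m_theo = 40.49 g.
At 77.0 % efficiency, m_actual = 0.770 × 40.49 = 31.2 g.

31.2 g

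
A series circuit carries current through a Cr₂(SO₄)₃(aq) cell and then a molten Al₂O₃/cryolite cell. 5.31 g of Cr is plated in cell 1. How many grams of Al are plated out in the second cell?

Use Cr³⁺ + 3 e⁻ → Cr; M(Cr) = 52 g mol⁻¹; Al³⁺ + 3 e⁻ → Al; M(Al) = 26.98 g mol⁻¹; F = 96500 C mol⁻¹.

n(Cr) = 5.31 / 52 = 0.1021 mol.
Since Cr³⁺ + 3 e⁻ → Cr, n(e⁻) passed = 3 × 0.1021 = 0.3063 mol.
Cells in series carry the same charge, so the same 0.3063 mol of electrons passes through cell 2.
Al³⁺ + 3 e⁻ → Al, so n(Al) = 0.3063 / 3 = 0.1021 mol.
m(Al) = 0.1021 × 26.98 = 2.76 g.

2.76 g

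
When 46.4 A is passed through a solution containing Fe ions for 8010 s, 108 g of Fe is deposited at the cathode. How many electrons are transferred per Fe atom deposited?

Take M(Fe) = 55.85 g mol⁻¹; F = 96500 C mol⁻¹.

2

Q = I·t = 46.40 A × 8010.0 s = 371700 C, so n(e⁻) = 371700/96500 = 3.851 mol.
n(Fe) deposited = 108 / 55.85 = 1.934 mol.
Electrons per atom = n(e⁻)/n(Fe) = 3.851 / 1.934 = 1.99 ≈ 2, so the ion is Fe²⁺.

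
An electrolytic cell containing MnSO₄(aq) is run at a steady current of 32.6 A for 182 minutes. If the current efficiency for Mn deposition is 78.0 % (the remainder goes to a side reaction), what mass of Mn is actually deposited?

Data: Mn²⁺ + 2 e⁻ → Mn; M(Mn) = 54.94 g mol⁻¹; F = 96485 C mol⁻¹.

79.1 g

Q = I·t = 32.60 × 10920 = 356000 C.
n(e⁻) = 356000/96485 = 3.690 mol; theoretically n(Mn) = 3.690/2 = 1.845 mol, m_theo = 101.4 g.
At 78.0 % efficiency, m_actual = 0.780 × 101.4 = 79.1 g.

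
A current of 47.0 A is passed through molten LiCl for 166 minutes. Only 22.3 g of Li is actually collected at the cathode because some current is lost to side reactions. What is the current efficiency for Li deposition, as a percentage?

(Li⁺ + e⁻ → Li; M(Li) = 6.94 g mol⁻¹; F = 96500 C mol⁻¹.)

Q = I·t = 47.00 × 9960.0 = 468100 C; n(e⁻) = 468100/96500 = 4.851 mol.
Theoretical n(Li) = n(e⁻)/1 = 4.851 mol, i.e. m_theo = 4.851 × 6.94 = 33.67 g.
Efficiency = m_actual / m_theo = 22.3 / 33.67 = 66.2 %.

66.2 %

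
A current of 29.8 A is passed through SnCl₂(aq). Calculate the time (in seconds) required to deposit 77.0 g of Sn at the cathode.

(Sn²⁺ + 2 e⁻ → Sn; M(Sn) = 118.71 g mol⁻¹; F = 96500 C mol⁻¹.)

n(Sn) = m/M = 77.0 / 118.71 = 0.6486 mol.
Each Sn atom requires 2 electrons, so n(e⁻) = 2 × 0.6486 = 1.297 mol.
Q = n(e⁻)·F = 1.297 × 96500 = 125200 C.
t = Q/I = 125200 / 29.80 A = 4201 s.

4200 s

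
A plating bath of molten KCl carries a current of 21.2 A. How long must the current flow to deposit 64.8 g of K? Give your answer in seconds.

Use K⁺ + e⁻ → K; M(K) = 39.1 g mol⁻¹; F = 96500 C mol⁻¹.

n(K) = m/M = 64.8 / 39.1 = 1.657 mol.
Each K atom requires 1 electron, so n(e⁻) = 1 × 1.657 = 1.657 mol.
Q = n(e⁻)·F = 1.657 × 96500 = 159900 C.
t = Q/I = 159900 / 21.20 A = 7544 s.

7540 s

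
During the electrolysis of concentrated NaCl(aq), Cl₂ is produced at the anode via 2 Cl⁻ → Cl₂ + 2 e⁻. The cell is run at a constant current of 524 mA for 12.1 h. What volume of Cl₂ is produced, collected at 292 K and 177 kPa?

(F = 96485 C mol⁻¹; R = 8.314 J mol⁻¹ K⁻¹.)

Q = I·t = 0.5240 A × 43560 s = 22830 C.
n(e⁻) = Q/F = 22830 / 96485 = 0.2366 mol.
2 electrons are transferred per Cl₂ molecule, so n(Cl₂) = 0.2366 / 2 = 0.1183 mol.
V = nRT/P = (0.1183 × 8.314 × 292) / (177 × 10³ Pa) = 0.00162 m³ = 1.62 L.

1.62 L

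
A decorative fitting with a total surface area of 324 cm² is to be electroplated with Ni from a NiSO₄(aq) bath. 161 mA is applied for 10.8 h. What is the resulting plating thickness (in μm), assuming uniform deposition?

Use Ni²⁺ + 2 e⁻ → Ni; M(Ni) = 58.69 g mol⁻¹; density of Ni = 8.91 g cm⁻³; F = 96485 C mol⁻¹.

6.59 μm

Q = I·t = 0.1610 × 38880 = 6260 C; n(e⁻) = 0.06488 mol.
n(Ni) = n(e⁻)/2 = 0.03244 mol, so m = 0.03244 × 58.69 = 1.904 g.
Volume = m/ρ = 1.904 / 8.91 = 0.2137 cm³.
Thickness = V/A = 0.2137 / 324 = 6.59 × 10⁻⁴ cm = 6.59 μm.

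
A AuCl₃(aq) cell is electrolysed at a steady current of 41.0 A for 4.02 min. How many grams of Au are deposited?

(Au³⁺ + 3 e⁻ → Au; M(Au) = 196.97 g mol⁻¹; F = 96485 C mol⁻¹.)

Q = I·t = 41.00 A × 241.20 s = 9889 C.
n(e⁻) = Q/F = 9889 / 96485 = 0.1025 mol.
Au³⁺ + 3 e⁻ → Au, so n(Au) = n(e⁻)/3 = 0.03416 mol.
m = n·M = 0.03416 × 196.97 = 6.73 g.

6.73 g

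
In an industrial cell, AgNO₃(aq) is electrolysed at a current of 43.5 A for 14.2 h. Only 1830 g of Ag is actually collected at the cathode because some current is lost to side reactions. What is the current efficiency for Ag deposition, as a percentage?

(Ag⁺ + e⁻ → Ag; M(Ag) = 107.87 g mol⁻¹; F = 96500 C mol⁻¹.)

Q = I·t = 43.50 × 51120 = 2224000 C; n(e⁻) = 2224000/96500 = 23.04 mol.
Theoretical n(Ag) = n(e⁻)/1 = 23.04 mol, i.e. m_theo = 23.04 × 107.87 = 2486 g.
Efficiency = m_actual / m_theo = 1830 / 2486 = 73.6 %.

73.6 %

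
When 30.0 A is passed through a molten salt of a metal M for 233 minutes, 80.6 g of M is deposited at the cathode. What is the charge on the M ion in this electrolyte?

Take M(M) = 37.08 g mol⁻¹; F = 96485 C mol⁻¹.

Q = I·t = 30.00 A × 13980 s = 419400 C, so n(e⁻) = 419400/96485 = 4.347 mol.
n(M) deposited = 80.6 / 37.08 = 2.174 mol.
Electrons per atom = n(e⁻)/n(M) = 4.347 / 2.174 = 2.00 ≈ 2, so the ion is M²⁺.

+2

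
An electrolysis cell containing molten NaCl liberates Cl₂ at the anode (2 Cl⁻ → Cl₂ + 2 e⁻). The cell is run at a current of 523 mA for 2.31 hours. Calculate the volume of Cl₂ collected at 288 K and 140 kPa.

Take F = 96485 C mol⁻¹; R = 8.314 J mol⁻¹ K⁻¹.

Q = I·t = 0.5230 A × 8316.0 s = 4349 C.
n(e⁻) = Q/F = 4349 / 96485 = 0.04508 mol.
2 electrons are transferred per Cl₂ molecule, so n(Cl₂) = 0.04508 / 2 = 0.02254 mol.
V = nRT/P = (0.02254 × 8.314 × 288) / (140 × 10³ Pa) = 3.85 × 10⁻⁴ m³ = 0.385 L.

0.385 L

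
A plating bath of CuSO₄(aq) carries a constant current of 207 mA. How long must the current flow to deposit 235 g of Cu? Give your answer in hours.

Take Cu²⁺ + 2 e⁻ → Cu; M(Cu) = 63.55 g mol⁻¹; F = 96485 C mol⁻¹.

958 h

n(Cu) = m/M = 235 / 63.55 = 3.698 mol.
Each Cu atom requires 2 electrons, so n(e⁻) = 2 × 3.698 = 7.396 mol.
Q = n(e⁻)·F = 7.396 × 96485 = 713600 C.
t = Q/I = 713600 / 0.2070 A = 3447000 s = 958 h.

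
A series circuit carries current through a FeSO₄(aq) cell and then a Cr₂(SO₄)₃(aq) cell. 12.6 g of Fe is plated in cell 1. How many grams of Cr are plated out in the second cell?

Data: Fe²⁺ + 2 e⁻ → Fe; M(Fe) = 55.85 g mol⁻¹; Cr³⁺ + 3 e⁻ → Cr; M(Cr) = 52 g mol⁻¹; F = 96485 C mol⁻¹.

7.82 g

n(Fe) = 12.6 / 55.85 = 0.2256 mol.
Since Fe²⁺ + 2 e⁻ → Fe, n(e⁻) passed = 2 × 0.2256 = 0.4512 mol.
Cells in series carry the same charge, so the same 0.4512 mol of electrons passes through cell 2.
Cr³⁺ + 3 e⁻ → Cr, so n(Cr) = 0.4512 / 3 = 0.1504 mol.
m(Cr) = 0.1504 × 52 = 7.82 g.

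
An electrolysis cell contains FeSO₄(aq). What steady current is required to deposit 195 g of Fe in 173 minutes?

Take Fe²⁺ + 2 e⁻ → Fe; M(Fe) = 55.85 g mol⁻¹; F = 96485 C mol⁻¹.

64.9 A

n(Fe) = 195 / 55.85 = 3.491 mol.
n(e⁻) = 2 × 3.491 = 6.983 mol.
Q = n(e⁻)·F = 6.983 × 96485 = 673800 C.
I = Q/t = 673800 / 10380 s = 64.9 A.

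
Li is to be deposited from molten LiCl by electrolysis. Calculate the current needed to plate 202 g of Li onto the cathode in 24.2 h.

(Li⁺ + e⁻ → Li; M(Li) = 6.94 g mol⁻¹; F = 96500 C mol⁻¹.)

32.2 A

n(Li) = 202 / 6.94 = 29.11 mol.
n(e⁻) = 1 × 29.11 = 29.11 mol.
Q = n(e⁻)·F = 29.11 × 96500 = 2809000 C.
I = Q/t = 2809000 / 87120 s = 32.2 A.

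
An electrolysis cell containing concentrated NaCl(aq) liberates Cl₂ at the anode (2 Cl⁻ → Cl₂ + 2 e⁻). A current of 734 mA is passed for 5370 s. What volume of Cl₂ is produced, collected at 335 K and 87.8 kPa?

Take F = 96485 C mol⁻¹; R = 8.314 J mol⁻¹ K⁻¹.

0.648 L

Q = I·t = 0.7340 A × 5370.0 s = 3942 C.
n(e⁻) = Q/F = 3942 / 96485 = 0.04085 mol.
2 electrons are transferred per Cl₂ molecule, so n(Cl₂) = 0.04085 / 2 = 0.02043 mol.
V = nRT/P = (0.02043 × 8.314 × 335) / (87.8 × 10³ Pa) = 6.48 × 10⁻⁴ m³ = 0.648 L.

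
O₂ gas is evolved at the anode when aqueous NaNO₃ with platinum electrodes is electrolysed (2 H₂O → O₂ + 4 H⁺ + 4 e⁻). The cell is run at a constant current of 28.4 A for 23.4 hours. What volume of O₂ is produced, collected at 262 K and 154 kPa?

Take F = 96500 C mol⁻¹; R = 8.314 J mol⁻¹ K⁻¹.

87.7 L

Q = I·t = 28.40 A × 84240 s = 2392000 C.
n(e⁻) = Q/F = 2392000 / 96500 = 24.79 mol.
4 electrons are transferred per O₂ molecule, so n(O₂) = 24.79 / 4 = 6.198 mol.
V = nRT/P = (6.198 × 8.314 × 262) / (154 × 10³ Pa) = 0.0877 m³ = 87.7 L.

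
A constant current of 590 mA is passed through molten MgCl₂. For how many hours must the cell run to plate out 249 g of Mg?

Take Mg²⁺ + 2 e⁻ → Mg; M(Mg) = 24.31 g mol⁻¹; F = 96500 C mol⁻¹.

931 h

n(Mg) = m/M = 249 / 24.31 = 10.24 mol.
Each Mg atom requires 2 electrons, so n(e⁻) = 2 × 10.24 = 20.49 mol.
Q = n(e⁻)·F = 20.49 × 96500 = 1977000 C.
t = Q/I = 1977000 / 0.5900 A = 3351000 s = 931 h.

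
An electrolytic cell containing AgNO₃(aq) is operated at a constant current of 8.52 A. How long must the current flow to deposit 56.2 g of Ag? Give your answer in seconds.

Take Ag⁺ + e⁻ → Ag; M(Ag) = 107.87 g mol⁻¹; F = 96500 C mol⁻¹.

n(Ag) = m/M = 56.2 / 107.87 = 0.5210 mol.
Each Ag atom requires 1 electron, so n(e⁻) = 1 × 0.5210 = 0.5210 mol.
Q = n(e⁻)·F = 0.5210 × 96500 = 50280 C.
t = Q/I = 50280 / 8.520 A = 5901 s.

5900 s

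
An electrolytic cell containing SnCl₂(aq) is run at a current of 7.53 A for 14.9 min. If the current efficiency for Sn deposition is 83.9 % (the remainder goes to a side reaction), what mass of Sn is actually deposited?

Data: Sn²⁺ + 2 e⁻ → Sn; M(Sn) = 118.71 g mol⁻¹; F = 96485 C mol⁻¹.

Q = I·t = 7.530 × 894.00 = 6732 C.
n(e⁻) = 6732/96485 = 0.06977 mol; theoretically n(Sn) = 0.06977/2 = 0.03489 mol, m_theo = 4.141 g.
At 83.9 % efficiency, m_actual = 0.839 × 4.141 = 3.47 g.

3.47 g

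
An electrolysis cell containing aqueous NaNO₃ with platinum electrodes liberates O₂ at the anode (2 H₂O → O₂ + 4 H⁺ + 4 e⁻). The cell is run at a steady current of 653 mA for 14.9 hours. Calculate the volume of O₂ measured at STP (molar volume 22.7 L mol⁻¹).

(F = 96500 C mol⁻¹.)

Q = I·t = 0.6530 A × 53640 s = 35030 C.
n(e⁻) = Q/F = 35030 / 96500 = 0.3630 mol.
4 electrons are transferred per O₂ molecule, so n(O₂) = 0.3630 / 4 = 0.09074 mol.
V = n × V_m = 0.09074 × 22.7 = 2.06 L.

2.06 L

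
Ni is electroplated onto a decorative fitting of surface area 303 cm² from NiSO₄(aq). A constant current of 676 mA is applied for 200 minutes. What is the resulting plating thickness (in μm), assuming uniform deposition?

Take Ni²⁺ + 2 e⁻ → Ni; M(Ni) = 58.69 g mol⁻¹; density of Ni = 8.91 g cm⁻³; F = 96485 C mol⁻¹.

9.14 μm

Q = I·t = 0.6760 × 12000 = 8112 C; n(e⁻) = 0.08408 mol.
n(Ni) = n(e⁻)/2 = 0.04204 mol, so m = 0.04204 × 58.69 = 2.467 g.
Volume = m/ρ = 2.467 / 8.91 = 0.2769 cm³.
Thickness = V/A = 0.2769 / 303 = 9.14 × 10⁻⁴ cm = 9.14 μm.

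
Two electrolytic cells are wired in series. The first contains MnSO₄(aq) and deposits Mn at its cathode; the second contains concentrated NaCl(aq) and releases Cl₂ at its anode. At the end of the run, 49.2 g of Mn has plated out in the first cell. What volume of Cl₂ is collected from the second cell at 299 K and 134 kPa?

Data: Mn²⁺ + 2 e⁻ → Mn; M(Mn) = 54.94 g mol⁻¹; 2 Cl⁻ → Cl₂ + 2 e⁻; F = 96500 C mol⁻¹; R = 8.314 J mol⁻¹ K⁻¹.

16.6 L

n(Mn) = 49.2 / 54.94 = 0.8955 mol, so n(e⁻) = 2 × 0.8955 = 1.791 mol.
The cells are in series, so the same 1.791 mol of electrons passes through the second cell.
2 Cl⁻ → Cl₂ + 2 e⁻ — 2 mol e⁻ per mol Cl₂, so n(Cl₂) = 1.791/2 = 0.8955 mol.
V = nRT/P = (0.8955 × 8.314 × 299) / (134 × 10³) = 0.0166 m³ = 16.6 L.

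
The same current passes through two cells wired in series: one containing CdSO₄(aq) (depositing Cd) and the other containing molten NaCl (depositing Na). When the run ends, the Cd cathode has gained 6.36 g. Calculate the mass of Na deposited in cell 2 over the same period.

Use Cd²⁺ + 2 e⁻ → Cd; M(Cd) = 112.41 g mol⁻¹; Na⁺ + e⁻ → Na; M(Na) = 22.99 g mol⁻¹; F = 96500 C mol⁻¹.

n(Cd) = 6.36 / 112.41 = 0.05658 mol.
Since Cd²⁺ + 2 e⁻ → Cd, n(e⁻) passed = 2 × 0.05658 = 0.1132 mol.
Cells in series carry the same charge, so the same 0.1132 mol of electrons passes through cell 2.
Na⁺ + e⁻ → Na, so n(Na) = 0.1132 / 1 = 0.1132 mol.
m(Na) = 0.1132 × 22.99 = 2.60 g.

2.60 g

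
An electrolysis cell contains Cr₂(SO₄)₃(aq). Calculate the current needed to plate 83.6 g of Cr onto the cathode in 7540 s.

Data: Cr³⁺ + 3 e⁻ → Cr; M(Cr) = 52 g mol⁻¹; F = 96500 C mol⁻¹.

61.7 A

n(Cr) = 83.6 / 52 = 1.608 mol.
n(e⁻) = 3 × 1.608 = 4.823 mol.
Q = n(e⁻)·F = 4.823 × 96500 = 465400 C.
I = Q/t = 465400 / 7540.0 s = 61.7 A.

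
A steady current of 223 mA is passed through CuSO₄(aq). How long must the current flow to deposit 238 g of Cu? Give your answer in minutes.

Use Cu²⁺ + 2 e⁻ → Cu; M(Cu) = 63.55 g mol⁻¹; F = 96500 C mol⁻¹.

54000 min

n(Cu) = m/M = 238 / 63.55 = 3.745 mol.
Each Cu atom requires 2 electrons, so n(e⁻) = 2 × 3.745 = 7.490 mol.
Q = n(e⁻)·F = 7.490 × 96500 = 722800 C.
t = Q/I = 722800 / 0.2230 A = 3241000 s = 54000 min.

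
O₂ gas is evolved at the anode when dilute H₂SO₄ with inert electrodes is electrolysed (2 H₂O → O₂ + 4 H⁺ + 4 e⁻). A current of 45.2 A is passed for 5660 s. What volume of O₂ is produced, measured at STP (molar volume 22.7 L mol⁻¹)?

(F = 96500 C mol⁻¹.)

Q = I·t = 45.20 A × 5660.0 s = 255800 C.
n(e⁻) = Q/F = 255800 / 96500 = 2.651 mol.
4 electrons are transferred per O₂ molecule, so n(O₂) = 2.651 / 4 = 0.6628 mol.
V = n × V_m = 0.6628 × 22.7 = 15.0 L.

15.0 L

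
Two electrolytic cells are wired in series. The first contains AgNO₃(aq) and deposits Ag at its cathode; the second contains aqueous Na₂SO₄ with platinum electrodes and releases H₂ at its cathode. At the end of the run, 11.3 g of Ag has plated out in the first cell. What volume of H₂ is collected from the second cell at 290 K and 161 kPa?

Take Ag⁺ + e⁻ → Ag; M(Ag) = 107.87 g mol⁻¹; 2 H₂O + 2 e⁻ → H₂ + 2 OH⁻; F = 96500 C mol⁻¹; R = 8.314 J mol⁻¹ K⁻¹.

0.784 L

n(Ag) = 11.3 / 107.87 = 0.1048 mol, so n(e⁻) = 1 × 0.1048 = 0.1048 mol.
The cells are in series, so the same 0.1048 mol of electrons passes through the second cell.
2 H₂O + 2 e⁻ → H₂ + 2 OH⁻ — 2 mol e⁻ per mol H₂, so n(H₂) = 0.1048/2 = 0.05238 mol.
V = nRT/P = (0.05238 × 8.314 × 290) / (161 × 10³) = 7.84 × 10⁻⁴ m³ = 0.784 L.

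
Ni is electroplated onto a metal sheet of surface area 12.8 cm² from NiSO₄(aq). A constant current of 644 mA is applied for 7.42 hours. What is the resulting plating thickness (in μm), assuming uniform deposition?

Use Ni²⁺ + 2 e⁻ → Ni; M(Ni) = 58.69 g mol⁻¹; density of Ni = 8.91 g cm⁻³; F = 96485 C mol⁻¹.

Q = I·t = 0.6440 × 26712 = 17200 C; n(e⁻) = 0.1783 mol.
n(Ni) = n(e⁻)/2 = 0.08915 mol, so m = 0.08915 × 58.69 = 5.232 g.
Volume = m/ρ = 5.232 / 8.91 = 0.5872 cm³.
Thickness = V/A = 0.5872 / 12.8 = 0.0459 cm = 459 μm.

459 μm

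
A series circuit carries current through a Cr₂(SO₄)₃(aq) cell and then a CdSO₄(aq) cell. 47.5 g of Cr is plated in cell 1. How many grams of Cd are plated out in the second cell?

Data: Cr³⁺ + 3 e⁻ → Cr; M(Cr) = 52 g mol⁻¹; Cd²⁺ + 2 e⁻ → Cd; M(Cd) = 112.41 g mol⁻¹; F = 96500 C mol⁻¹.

n(Cr) = 47.5 / 52 = 0.9135 mol.
Since Cr³⁺ + 3 e⁻ → Cr, n(e⁻) passed = 3 × 0.9135 = 2.740 mol.
Cells in series carry the same charge, so the same 2.740 mol of electrons passes through cell 2.
Cd²⁺ + 2 e⁻ → Cd, so n(Cd) = 2.740 / 2 = 1.370 mol.
m(Cd) = 1.370 × 112.41 = 154 g.

154 g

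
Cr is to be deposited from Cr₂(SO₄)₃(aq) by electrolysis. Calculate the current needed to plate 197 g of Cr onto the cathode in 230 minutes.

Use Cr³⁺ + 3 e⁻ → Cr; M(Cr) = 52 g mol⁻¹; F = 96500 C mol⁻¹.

n(Cr) = 197 / 52 = 3.788 mol.
n(e⁻) = 3 × 3.788 = 11.37 mol.
Q = n(e⁻)·F = 11.37 × 96500 = 1097000 C.
I = Q/t = 1097000 / 13800 s = 79.5 A.

79.5 A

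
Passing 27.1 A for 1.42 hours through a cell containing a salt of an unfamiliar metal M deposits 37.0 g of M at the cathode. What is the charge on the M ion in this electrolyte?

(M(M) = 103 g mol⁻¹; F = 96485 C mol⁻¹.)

Q = I·t = 27.10 A × 5112.0 s = 138500 C, so n(e⁻) = 138500/96485 = 1.436 mol.
n(M) deposited = 37.0 / 103 = 0.3592 mol.
Electrons per atom = n(e⁻)/n(M) = 1.436 / 0.3592 = 4.00 ≈ 4, so the ion is M⁴⁺.

+4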